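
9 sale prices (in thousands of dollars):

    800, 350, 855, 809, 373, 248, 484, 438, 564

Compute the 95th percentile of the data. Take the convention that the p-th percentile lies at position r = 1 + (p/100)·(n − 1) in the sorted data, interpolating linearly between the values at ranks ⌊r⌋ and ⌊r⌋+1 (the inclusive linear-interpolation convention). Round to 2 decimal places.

Sorted: 248, 350, 373, 438, 484, 564, 800, 809, 855.
n = 9.
r = 1 + (95/100)·(9 − 1) = 1 + 7.6 = 8.6.
Rank 8 is 809 and rank 9 is 855.
Interpolate: 809 + 0.6·(855 − 809) = 809 + 0.6·46 = 836.6.

836.60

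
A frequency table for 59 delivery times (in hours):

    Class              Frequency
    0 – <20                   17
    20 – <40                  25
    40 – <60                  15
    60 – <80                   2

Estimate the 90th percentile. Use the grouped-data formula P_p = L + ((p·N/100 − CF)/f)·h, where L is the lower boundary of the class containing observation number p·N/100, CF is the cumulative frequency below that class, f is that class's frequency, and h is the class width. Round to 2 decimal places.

54.80

N = 59; target position k = 90/100 · 59 = 53.1.
Cumulative frequencies: 17, 42, 57, 59.
Observation 53.1 falls in the class 40 – <60.
L = 40, CF = 42, f = 15, h = 20.
P90 = 40 + ((53.1 − 42)/15)·20 = 40 + 14.8 = 54.8.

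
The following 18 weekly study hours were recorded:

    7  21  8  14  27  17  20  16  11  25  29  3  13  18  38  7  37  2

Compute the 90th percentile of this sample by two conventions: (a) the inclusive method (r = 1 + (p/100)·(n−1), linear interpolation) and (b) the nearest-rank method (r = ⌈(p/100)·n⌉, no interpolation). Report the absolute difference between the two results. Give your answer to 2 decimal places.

5.60

Sorted: 2, 3, 7, 7, 8, 11, 13, 14, 16, 17, 18, 20, 21, 25, 27, 29, 37, 38.
n = 18.
(a) r = 16.3; between ranks 16 (29) and 17 (37): 31.4.
(b) the nearest-rank method: rank 17 → 37.
|31.4 − 37| = 5.6.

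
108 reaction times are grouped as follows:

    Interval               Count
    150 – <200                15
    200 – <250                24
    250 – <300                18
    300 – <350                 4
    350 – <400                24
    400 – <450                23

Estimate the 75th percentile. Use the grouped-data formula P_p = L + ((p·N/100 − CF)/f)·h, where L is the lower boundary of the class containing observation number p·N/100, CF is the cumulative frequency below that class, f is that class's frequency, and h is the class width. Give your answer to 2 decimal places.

N = 108; target position k = 75/100 · 108 = 81.
Cumulative frequencies: 15, 39, 57, 61, 85, 108.
Observation 81 falls in the class 350 – <400.
L = 350, CF = 61, f = 24, h = 50.
P75 = 350 + ((81 − 61)/24)·50 = 350 + 41.6667 = 391.667.

391.67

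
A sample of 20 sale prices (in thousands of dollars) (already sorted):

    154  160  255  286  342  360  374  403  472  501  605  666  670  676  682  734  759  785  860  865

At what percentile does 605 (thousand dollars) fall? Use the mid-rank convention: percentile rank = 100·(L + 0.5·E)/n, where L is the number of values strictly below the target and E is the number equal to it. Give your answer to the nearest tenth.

Count below 605: L = 10; count equal: E = 1; n = 20.
Percentile rank = 100·(10 + 0.5·1)/20 = 100·10.5/20 = 52.5.

52.5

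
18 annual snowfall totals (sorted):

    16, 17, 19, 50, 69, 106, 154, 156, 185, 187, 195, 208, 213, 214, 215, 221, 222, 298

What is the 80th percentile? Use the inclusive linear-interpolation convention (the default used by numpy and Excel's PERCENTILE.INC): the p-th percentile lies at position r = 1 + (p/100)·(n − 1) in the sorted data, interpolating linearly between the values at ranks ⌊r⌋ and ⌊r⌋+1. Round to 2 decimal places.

n = 18.
r = 1 + (80/100)·(18 − 1) = 1 + 13.6 = 14.6.
Rank 14 is 214 and rank 15 is 215.
Interpolate: 214 + 0.6·(215 − 214) = 214 + 0.6·1 = 214.6.

214.60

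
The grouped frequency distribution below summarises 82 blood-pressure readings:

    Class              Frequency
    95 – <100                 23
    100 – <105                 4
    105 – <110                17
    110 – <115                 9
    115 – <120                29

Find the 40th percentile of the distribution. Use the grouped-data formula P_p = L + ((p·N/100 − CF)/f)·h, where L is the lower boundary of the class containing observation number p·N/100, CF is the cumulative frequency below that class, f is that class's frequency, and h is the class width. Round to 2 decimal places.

106.71

N = 82; target position k = 40/100 · 82 = 32.8.
Cumulative frequencies: 23, 27, 44, 53, 82.
Observation 32.8 falls in the class 105 – <110.
L = 105, CF = 27, f = 17, h = 5.
P40 = 105 + ((32.8 − 27)/17)·5 = 105 + 1.70588 = 106.706.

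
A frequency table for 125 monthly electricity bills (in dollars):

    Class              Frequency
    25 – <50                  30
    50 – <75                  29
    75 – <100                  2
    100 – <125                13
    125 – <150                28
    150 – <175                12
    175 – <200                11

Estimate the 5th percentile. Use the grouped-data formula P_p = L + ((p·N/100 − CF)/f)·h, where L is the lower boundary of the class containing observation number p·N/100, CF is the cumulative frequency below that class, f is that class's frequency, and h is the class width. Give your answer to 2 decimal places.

30.21

N = 125; target position k = 5/100 · 125 = 6.25.
Cumulative frequencies: 30, 59, 61, 74, 102, 114, 125.
Observation 6.25 falls in the class 25 – <50.
L = 25, CF = 0, f = 30, h = 25.
P5 = 25 + ((6.25 − 0)/30)·25 = 25 + 5.20833 = 30.2083.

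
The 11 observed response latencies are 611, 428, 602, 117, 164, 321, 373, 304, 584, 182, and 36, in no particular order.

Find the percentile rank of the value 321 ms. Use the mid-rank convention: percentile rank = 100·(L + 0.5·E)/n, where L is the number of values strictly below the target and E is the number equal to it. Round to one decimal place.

50.0

Sorted: 36, 117, 164, 182, 304, 321, 373, 428, 584, 602, 611.
Count below 321: L = 5; count equal: E = 1; n = 11.
Percentile rank = 100·(5 + 0.5·1)/11 = 100·5.5/11 = 50.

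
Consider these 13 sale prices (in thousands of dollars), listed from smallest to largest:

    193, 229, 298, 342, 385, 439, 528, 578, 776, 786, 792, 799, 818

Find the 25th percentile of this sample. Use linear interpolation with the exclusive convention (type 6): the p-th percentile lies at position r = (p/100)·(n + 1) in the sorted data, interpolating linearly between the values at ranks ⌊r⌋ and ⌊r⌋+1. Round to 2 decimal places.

n = 13.
r = (25/100)·(13 + 1) = 3.5.
Rank 3 is 298 and rank 4 is 342.
Interpolate: 298 + 0.5·(342 − 298) = 298 + 0.5·44 = 320.

320.00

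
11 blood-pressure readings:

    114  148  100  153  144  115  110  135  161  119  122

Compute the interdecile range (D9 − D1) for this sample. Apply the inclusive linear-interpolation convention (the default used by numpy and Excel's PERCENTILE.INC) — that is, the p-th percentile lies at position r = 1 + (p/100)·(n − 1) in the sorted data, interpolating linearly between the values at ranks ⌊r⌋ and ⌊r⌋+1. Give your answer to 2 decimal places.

43.00

Sorted: 100, 110, 114, 115, 119, 122, 135, 144, 148, 153, 161.
n = 11.
P10: r = 2 (integer) → 110.
P90: r = 10 (integer) → 153.
Difference: 153 − 110 = 43.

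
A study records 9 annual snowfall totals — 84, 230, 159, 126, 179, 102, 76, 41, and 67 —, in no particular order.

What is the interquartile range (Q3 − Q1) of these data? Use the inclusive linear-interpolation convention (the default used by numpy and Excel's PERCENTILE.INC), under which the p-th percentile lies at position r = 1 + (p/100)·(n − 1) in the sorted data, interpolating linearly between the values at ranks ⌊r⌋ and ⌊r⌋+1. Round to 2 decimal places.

83.00

Sorted: 41, 67, 76, 84, 102, 126, 159, 179, 230.
n = 9.
P25: r = 3 (integer) → 76.
P75: r = 7 (integer) → 159.
Difference: 159 − 76 = 83.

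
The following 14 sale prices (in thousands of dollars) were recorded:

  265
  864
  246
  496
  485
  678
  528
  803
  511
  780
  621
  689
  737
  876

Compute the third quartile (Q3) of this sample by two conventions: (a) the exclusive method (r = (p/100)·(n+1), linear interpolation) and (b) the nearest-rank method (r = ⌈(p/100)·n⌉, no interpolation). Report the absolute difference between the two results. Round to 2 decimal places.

5.75

Sorted: 246, 265, 485, 496, 511, 528, 621, 678, 689, 737, 780, 803, 864, 876.
n = 14.
(a) r = 11.25; between ranks 11 (780) and 12 (803): 785.75.
(b) the nearest-rank method: rank 11 → 780.
|785.75 − 780| = 5.75.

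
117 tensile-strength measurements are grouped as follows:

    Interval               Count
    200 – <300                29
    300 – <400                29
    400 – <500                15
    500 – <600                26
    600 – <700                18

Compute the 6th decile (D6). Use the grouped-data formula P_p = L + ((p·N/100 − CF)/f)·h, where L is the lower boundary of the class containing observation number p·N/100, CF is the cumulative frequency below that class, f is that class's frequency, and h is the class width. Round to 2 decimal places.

N = 117; target position k = 60/100 · 117 = 70.2.
Cumulative frequencies: 29, 58, 73, 99, 117.
Observation 70.2 falls in the class 400 – <500.
L = 400, CF = 58, f = 15, h = 100.
P60 = 400 + ((70.2 − 58)/15)·100 = 400 + 81.3333 = 481.333.

481.33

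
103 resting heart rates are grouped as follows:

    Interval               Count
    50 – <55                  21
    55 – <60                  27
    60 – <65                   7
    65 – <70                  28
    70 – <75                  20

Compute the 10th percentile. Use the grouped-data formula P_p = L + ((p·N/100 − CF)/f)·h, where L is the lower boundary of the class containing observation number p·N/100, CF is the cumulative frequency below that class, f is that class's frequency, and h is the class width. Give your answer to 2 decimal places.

52.45

N = 103; target position k = 10/100 · 103 = 10.3.
Cumulative frequencies: 21, 48, 55, 83, 103.
Observation 10.3 falls in the class 50 – <55.
L = 50, CF = 0, f = 21, h = 5.
P10 = 50 + ((10.3 − 0)/21)·5 = 50 + 2.45238 = 52.4524.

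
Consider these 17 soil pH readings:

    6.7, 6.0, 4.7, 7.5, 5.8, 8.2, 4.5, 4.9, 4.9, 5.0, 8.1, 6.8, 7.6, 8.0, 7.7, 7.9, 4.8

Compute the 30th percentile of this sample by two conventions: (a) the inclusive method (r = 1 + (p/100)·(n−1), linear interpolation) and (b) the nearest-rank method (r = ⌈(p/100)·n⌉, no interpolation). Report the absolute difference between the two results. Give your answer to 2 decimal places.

Sorted: 4.5, 4.7, 4.8, 4.9, 4.9, 5.0, 5.8, 6.0, 6.7, 6.8, 7.5, 7.6, 7.7, 7.9, 8.0, 8.1, 8.2.
n = 17.
(a) r = 5.8; between ranks 5 (4.9) and 6 (5.0): 4.98.
(b) the nearest-rank method: rank 6 → 5.
|4.98 − 5| = 0.02.

0.02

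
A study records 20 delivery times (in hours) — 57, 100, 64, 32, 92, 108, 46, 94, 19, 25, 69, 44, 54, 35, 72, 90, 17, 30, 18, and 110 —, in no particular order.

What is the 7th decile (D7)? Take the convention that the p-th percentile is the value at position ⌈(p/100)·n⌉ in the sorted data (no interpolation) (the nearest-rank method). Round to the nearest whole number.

Sorted: 17, 18, 19, 25, 30, 32, 35, 44, 46, 54, 57, 64, 69, 72, 90, 92, 94, 100, 108, 110.
n = 20.
Position = ⌈70/100 · 20⌉ = ⌈14⌉ = 14.
The value at rank 14 is 72.

72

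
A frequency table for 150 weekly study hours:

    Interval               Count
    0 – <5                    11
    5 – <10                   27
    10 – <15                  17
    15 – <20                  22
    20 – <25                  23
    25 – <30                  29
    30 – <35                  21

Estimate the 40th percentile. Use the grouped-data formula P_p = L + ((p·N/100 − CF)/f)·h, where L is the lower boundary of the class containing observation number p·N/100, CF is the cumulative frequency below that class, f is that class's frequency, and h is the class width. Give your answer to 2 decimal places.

N = 150; target position k = 40/100 · 150 = 60.
Cumulative frequencies: 11, 38, 55, 77, 100, 129, 150.
Observation 60 falls in the class 15 – <20.
L = 15, CF = 55, f = 22, h = 5.
P40 = 15 + ((60 − 55)/22)·5 = 15 + 1.13636 = 16.1364.

16.14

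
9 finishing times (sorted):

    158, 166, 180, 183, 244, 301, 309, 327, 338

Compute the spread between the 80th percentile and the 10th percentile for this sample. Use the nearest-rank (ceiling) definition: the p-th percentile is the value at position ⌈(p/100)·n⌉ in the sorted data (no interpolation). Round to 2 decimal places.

n = 9.
P10: rank ⌈10/100·9⌉ = 1 → 158.
P80: rank ⌈80/100·9⌉ = 8 → 327.
Difference: 327 − 158 = 169.

169.00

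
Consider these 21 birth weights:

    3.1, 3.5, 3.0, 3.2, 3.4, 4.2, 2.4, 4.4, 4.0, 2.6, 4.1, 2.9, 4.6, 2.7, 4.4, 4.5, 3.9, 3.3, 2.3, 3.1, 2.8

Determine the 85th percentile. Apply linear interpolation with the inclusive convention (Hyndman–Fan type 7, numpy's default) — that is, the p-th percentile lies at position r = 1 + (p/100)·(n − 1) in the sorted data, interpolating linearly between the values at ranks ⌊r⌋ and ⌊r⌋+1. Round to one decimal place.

4.4

Sorted: 2.3, 2.4, 2.6, 2.7, 2.8, 2.9, 3.0, 3.1, 3.1, 3.2, 3.3, 3.4, 3.5, 3.9, 4.0, 4.1, 4.2, 4.4, 4.4, 4.5, 4.6.
n = 21.
r = 1 + (85/100)·(21 − 1) = 1 + 17 = 18.
r is an integer, so P85 is the value at rank 18: 4.4.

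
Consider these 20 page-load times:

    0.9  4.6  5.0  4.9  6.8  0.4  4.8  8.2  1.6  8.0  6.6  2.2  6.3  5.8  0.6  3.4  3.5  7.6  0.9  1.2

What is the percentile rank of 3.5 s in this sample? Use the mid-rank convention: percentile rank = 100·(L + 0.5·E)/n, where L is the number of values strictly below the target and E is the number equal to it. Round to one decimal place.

42.5

Sorted: 0.4, 0.6, 0.9, 0.9, 1.2, 1.6, 2.2, 3.4, 3.5, 4.6, 4.8, 4.9, 5.0, 5.8, 6.3, 6.6, 6.8, 7.6, 8.0, 8.2.
Count below 3.5: L = 8; count equal: E = 1; n = 20.
Percentile rank = 100·(8 + 0.5·1)/20 = 100·8.5/20 = 42.5.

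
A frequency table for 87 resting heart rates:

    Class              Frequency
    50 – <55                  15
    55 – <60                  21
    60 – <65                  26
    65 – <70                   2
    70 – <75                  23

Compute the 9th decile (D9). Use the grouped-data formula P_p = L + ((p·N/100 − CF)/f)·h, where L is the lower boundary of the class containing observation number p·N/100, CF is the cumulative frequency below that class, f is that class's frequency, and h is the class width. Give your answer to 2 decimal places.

73.11

N = 87; target position k = 90/100 · 87 = 78.3.
Cumulative frequencies: 15, 36, 62, 64, 87.
Observation 78.3 falls in the class 70 – <75.
L = 70, CF = 64, f = 23, h = 5.
P90 = 70 + ((78.3 − 64)/23)·5 = 70 + 3.1087 = 73.1087.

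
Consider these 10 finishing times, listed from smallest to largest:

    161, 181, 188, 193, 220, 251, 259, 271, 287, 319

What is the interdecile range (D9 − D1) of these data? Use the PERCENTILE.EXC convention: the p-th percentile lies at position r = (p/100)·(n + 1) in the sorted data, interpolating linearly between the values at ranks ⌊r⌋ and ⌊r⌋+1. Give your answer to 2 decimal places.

152.80

n = 10.
P10: r = 1.1; ranks 1–2 are 161, 181; interpolating gives 163.
P90: r = 9.9; ranks 9–10 are 287, 319; interpolating gives 315.8.
Difference: 315.8 − 163 = 152.8.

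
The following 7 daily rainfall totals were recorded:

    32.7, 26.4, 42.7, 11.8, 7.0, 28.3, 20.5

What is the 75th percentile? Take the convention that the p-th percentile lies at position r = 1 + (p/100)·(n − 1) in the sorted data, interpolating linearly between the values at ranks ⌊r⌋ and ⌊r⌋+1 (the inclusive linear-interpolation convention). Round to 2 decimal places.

30.50

Sorted: 7.0, 11.8, 20.5, 26.4, 28.3, 32.7, 42.7.
n = 7.
r = 1 + (75/100)·(7 − 1) = 1 + 4.5 = 5.5.
Rank 5 is 28.3 and rank 6 is 32.7.
Interpolate: 28.3 + 0.5·(32.7 − 28.3) = 28.3 + 0.5·4.4 = 30.5.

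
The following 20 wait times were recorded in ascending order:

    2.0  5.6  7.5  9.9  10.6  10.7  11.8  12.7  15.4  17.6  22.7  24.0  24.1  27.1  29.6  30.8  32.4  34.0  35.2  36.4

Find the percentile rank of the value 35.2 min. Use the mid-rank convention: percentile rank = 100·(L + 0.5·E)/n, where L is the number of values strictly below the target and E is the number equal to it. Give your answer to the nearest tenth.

92.5

Count below 35.2: L = 18; count equal: E = 1; n = 20.
Percentile rank = 100·(18 + 0.5·1)/20 = 100·18.5/20 = 92.5.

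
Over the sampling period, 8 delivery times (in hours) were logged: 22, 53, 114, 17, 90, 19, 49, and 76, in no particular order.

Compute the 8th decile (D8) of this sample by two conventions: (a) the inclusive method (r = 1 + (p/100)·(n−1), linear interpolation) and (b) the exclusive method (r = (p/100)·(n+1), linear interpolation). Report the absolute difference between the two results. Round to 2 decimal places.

10.40

Sorted: 17, 19, 22, 49, 53, 76, 90, 114.
n = 8.
(a) r = 6.6; between ranks 6 (76) and 7 (90): 84.4.
(b) r = 7.2; between ranks 7 (90) and 8 (114): 94.8.
|84.4 − 94.8| = 10.4.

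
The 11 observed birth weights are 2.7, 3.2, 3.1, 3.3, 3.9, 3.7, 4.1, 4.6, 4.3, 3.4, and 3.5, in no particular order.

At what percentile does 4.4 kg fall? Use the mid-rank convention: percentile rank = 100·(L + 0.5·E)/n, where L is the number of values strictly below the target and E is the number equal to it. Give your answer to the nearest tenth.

90.9

Sorted: 2.7, 3.1, 3.2, 3.3, 3.4, 3.5, 3.7, 3.9, 4.1, 4.3, 4.6.
Count below 4.4: L = 10; count equal: E = 0; n = 11.
Percentile rank = 100·(10 + 0.5·0)/11 = 100·10/11 = 90.91.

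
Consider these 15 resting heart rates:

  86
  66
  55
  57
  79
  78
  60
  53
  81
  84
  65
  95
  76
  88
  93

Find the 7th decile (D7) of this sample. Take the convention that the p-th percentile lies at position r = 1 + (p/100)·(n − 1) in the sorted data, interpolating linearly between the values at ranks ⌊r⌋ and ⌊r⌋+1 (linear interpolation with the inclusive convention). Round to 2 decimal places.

83.40

Sorted: 53, 55, 57, 60, 65, 66, 76, 78, 79, 81, 84, 86, 88, 93, 95.
n = 15.
r = 1 + (70/100)·(15 − 1) = 1 + 9.8 = 10.8.
Rank 10 is 81 and rank 11 is 84.
Interpolate: 81 + 0.8·(84 − 81) = 81 + 0.8·3 = 83.4.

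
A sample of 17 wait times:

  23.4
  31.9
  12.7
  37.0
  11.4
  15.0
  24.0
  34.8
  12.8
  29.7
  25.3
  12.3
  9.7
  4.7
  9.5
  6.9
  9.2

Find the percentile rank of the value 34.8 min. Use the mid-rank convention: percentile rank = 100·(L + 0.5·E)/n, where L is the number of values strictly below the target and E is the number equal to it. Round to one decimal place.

91.2

Sorted: 4.7, 6.9, 9.2, 9.5, 9.7, 11.4, 12.3, 12.7, 12.8, 15.0, 23.4, 24.0, 25.3, 29.7, 31.9, 34.8, 37.0.
Count below 34.8: L = 15; count equal: E = 1; n = 17.
Percentile rank = 100·(15 + 0.5·1)/17 = 100·15.5/17 = 91.18.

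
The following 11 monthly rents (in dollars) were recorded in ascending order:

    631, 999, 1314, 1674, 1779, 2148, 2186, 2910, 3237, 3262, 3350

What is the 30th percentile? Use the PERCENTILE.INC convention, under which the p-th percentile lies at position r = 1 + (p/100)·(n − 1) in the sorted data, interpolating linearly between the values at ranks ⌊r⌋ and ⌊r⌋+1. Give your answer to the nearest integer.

n = 11.
r = 1 + (30/100)·(11 − 1) = 1 + 3 = 4.
r is an integer, so P30 is the value at rank 4: 1674.

1674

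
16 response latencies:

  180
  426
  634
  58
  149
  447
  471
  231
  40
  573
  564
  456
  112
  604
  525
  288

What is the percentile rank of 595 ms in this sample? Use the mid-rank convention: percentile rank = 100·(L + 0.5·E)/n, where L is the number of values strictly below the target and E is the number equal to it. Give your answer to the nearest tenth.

87.5

Sorted: 40, 58, 112, 149, 180, 231, 288, 426, 447, 456, 471, 525, 564, 573, 604, 634.
Count below 595: L = 14; count equal: E = 0; n = 16.
Percentile rank = 100·(14 + 0.5·0)/16 = 100·14/16 = 87.5.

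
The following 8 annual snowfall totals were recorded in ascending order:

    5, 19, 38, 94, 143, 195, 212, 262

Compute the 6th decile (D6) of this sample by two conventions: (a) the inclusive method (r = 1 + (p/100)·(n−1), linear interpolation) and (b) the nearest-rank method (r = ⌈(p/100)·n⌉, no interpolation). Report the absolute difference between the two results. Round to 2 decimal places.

n = 8.
(a) r = 5.2; between ranks 5 (143) and 6 (195): 153.4.
(b) the nearest-rank method: rank 5 → 143.
|153.4 − 143| = 10.4.

10.40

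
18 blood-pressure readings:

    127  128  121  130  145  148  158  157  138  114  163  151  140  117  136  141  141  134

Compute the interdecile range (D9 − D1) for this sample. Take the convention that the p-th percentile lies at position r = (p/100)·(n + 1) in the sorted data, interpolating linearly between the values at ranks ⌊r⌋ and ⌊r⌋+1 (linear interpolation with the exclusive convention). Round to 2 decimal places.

41.80

Sorted: 114, 117, 121, 127, 128, 130, 134, 136, 138, 140, 141, 141, 145, 148, 151, 157, 158, 163.
n = 18.
P10: r = 1.9; ranks 1–2 are 114, 117; interpolating gives 116.7.
P90: r = 17.1; ranks 17–18 are 158, 163; interpolating gives 158.5.
Difference: 158.5 − 116.7 = 41.8.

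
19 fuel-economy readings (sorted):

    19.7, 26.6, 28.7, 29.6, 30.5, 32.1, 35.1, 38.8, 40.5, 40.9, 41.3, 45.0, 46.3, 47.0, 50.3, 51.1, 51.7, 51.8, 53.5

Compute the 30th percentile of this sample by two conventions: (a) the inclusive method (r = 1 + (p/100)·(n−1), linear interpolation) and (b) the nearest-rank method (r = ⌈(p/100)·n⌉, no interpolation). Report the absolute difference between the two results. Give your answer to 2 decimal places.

1.20

n = 19.
(a) r = 6.4; between ranks 6 (32.1) and 7 (35.1): 33.3.
(b) the nearest-rank method: rank 6 → 32.1.
|33.3 − 32.1| = 1.2.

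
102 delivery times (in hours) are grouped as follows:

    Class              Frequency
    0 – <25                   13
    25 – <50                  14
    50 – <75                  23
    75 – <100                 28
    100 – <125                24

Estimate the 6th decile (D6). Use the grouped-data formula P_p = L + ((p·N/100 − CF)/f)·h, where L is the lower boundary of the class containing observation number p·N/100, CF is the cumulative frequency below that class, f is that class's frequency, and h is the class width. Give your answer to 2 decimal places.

N = 102; target position k = 60/100 · 102 = 61.2.
Cumulative frequencies: 13, 27, 50, 78, 102.
Observation 61.2 falls in the class 75 – <100.
L = 75, CF = 50, f = 28, h = 25.
P60 = 75 + ((61.2 − 50)/28)·25 = 75 + 10 = 85.

85.00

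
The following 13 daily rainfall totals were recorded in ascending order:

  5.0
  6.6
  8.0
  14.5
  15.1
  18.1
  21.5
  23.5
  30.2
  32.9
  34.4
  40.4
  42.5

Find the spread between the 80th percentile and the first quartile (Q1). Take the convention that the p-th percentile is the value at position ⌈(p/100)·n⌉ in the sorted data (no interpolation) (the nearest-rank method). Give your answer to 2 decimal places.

19.90

n = 13.
P25: rank ⌈25/100·13⌉ = 4 → 14.5.
P80: rank ⌈80/100·13⌉ = 11 → 34.4.
Difference: 34.4 − 14.5 = 19.9.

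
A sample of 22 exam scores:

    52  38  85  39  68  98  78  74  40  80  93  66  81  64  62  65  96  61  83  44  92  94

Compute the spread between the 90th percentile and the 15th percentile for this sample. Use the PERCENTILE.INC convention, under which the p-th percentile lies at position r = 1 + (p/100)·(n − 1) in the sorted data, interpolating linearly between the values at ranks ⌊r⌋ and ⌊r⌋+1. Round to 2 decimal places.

48.70

Sorted: 38, 39, 40, 44, 52, 61, 62, 64, 65, 66, 68, 74, 78, 80, 81, 83, 85, 92, 93, 94, 96, 98.
n = 22.
P15: r = 4.15; ranks 4–5 are 44, 52; interpolating gives 45.2.
P90: r = 19.9; ranks 19–20 are 93, 94; interpolating gives 93.9.
Difference: 93.9 − 45.2 = 48.7.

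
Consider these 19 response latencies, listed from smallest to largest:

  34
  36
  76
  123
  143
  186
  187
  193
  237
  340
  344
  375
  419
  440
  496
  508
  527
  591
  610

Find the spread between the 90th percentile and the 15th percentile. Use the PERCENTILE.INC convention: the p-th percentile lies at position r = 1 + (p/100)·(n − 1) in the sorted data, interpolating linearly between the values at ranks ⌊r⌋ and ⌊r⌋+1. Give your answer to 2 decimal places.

n = 19.
P15: r = 3.7; ranks 3–4 are 76, 123; interpolating gives 108.9.
P90: r = 17.2; ranks 17–18 are 527, 591; interpolating gives 539.8.
Difference: 539.8 − 108.9 = 430.9.

430.90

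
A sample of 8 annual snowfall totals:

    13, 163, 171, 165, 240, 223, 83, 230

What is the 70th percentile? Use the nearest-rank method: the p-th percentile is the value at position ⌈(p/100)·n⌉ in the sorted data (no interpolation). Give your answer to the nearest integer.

223

Sorted: 13, 83, 163, 165, 171, 223, 230, 240.
n = 8.
Position = ⌈70/100 · 8⌉ = ⌈5.6⌉ = 6.
The value at rank 6 is 223.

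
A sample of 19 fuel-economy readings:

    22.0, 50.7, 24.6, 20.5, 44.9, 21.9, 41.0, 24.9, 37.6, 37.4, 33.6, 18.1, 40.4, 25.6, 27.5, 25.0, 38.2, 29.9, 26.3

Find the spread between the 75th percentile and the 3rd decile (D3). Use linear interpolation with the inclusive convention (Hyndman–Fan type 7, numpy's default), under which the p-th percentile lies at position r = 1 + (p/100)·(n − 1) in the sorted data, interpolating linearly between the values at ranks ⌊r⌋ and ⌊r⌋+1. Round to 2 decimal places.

12.96

Sorted: 18.1, 20.5, 21.9, 22.0, 24.6, 24.9, 25.0, 25.6, 26.3, 27.5, 29.9, 33.6, 37.4, 37.6, 38.2, 40.4, 41.0, 44.9, 50.7.
n = 19.
P30: r = 6.4; ranks 6–7 are 24.9, 25.0; interpolating gives 24.94.
P75: r = 14.5; ranks 14–15 are 37.6, 38.2; interpolating gives 37.9.
Difference: 37.9 − 24.94 = 12.96.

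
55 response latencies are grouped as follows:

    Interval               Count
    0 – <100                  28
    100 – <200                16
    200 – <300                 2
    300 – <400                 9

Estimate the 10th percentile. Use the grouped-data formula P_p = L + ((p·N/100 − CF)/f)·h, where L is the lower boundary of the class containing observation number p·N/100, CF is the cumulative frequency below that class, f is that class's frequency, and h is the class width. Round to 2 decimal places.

N = 55; target position k = 10/100 · 55 = 5.5.
Cumulative frequencies: 28, 44, 46, 55.
Observation 5.5 falls in the class 0 – <100.
L = 0, CF = 0, f = 28, h = 100.
P10 = 0 + ((5.5 − 0)/28)·100 = 0 + 19.6429 = 19.6429.

19.64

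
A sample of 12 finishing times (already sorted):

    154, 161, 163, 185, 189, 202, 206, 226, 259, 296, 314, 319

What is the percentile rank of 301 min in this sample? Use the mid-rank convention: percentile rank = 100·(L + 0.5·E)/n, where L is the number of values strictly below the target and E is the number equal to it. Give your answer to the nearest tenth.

83.3

Count below 301: L = 10; count equal: E = 0; n = 12.
Percentile rank = 100·(10 + 0.5·0)/12 = 100·10/12 = 83.33.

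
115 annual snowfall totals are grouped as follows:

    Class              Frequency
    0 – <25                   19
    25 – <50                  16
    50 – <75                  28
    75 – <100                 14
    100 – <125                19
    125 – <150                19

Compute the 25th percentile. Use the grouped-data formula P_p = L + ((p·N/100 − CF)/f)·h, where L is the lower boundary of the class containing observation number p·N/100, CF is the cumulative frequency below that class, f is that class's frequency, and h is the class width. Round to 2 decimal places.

40.23

N = 115; target position k = 25/100 · 115 = 28.75.
Cumulative frequencies: 19, 35, 63, 77, 96, 115.
Observation 28.75 falls in the class 25 – <50.
L = 25, CF = 19, f = 16, h = 25.
P25 = 25 + ((28.75 − 19)/16)·25 = 25 + 15.2344 = 40.2344.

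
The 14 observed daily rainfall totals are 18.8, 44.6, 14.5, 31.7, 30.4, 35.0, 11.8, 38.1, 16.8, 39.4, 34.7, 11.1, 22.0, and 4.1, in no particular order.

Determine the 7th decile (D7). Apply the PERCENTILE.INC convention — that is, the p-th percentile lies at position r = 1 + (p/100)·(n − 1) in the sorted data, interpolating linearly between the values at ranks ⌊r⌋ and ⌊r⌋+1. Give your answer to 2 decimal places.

34.73

Sorted: 4.1, 11.1, 11.8, 14.5, 16.8, 18.8, 22.0, 30.4, 31.7, 34.7, 35.0, 38.1, 39.4, 44.6.
n = 14.
r = 1 + (70/100)·(14 − 1) = 1 + 9.1 = 10.1.
Rank 10 is 34.7 and rank 11 is 35.0.
Interpolate: 34.7 + 0.1·(35.0 − 34.7) = 34.7 + 0.1·0.3 = 34.73.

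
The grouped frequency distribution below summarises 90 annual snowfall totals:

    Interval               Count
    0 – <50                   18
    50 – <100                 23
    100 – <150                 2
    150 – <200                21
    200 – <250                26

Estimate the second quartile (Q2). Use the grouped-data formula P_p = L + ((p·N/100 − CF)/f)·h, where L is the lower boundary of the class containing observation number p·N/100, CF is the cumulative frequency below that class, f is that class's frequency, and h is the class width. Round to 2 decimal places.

N = 90; target position k = 50/100 · 90 = 45.
Cumulative frequencies: 18, 41, 43, 64, 90.
Observation 45 falls in the class 150 – <200.
L = 150, CF = 43, f = 21, h = 50.
P50 = 150 + ((45 − 43)/21)·50 = 150 + 4.7619 = 154.762.

154.76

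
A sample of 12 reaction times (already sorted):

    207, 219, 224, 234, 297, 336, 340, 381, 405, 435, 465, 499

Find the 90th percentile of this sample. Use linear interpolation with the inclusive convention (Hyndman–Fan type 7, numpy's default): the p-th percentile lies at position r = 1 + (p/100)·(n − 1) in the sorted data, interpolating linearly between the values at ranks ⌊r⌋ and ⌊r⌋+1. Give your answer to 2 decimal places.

462.00

n = 12.
r = 1 + (90/100)·(12 − 1) = 1 + 9.9 = 10.9.
Rank 10 is 435 and rank 11 is 465.
Interpolate: 435 + 0.9·(465 − 435) = 435 + 0.9·30 = 462.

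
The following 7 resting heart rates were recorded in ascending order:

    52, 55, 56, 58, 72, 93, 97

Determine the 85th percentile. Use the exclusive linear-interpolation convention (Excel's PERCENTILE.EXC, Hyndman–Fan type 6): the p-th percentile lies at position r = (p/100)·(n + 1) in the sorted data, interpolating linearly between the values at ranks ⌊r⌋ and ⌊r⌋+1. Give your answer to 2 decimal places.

n = 7.
r = (85/100)·(7 + 1) = 6.8.
Rank 6 is 93 and rank 7 is 97.
Interpolate: 93 + 0.8·(97 − 93) = 93 + 0.8·4 = 96.2.

96.20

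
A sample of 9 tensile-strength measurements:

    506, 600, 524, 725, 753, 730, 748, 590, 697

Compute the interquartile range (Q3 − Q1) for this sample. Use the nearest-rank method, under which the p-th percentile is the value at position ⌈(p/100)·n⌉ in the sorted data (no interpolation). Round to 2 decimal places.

140.00

Sorted: 506, 524, 590, 600, 697, 725, 730, 748, 753.
n = 9.
P25: rank ⌈25/100·9⌉ = 3 → 590.
P75: rank ⌈75/100·9⌉ = 7 → 730.
Difference: 730 − 590 = 140.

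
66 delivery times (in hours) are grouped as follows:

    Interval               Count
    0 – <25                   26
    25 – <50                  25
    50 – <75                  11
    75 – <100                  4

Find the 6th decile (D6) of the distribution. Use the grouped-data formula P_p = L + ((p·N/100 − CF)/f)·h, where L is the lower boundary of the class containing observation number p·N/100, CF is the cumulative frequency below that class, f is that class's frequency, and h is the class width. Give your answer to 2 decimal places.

38.60

N = 66; target position k = 60/100 · 66 = 39.6.
Cumulative frequencies: 26, 51, 62, 66.
Observation 39.6 falls in the class 25 – <50.
L = 25, CF = 26, f = 25, h = 25.
P60 = 25 + ((39.6 − 26)/25)·25 = 25 + 13.6 = 38.6.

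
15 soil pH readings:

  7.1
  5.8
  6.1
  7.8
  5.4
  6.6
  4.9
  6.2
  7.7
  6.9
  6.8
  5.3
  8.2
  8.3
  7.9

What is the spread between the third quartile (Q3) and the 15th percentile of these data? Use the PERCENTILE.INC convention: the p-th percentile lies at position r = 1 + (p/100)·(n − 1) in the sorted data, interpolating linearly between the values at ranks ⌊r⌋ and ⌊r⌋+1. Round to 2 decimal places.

2.31

Sorted: 4.9, 5.3, 5.4, 5.8, 6.1, 6.2, 6.6, 6.8, 6.9, 7.1, 7.7, 7.8, 7.9, 8.2, 8.3.
n = 15.
P15: r = 3.1; ranks 3–4 are 5.4, 5.8; interpolating gives 5.44.
P75: r = 11.5; ranks 11–12 are 7.7, 7.8; interpolating gives 7.75.
Difference: 7.75 − 5.44 = 2.31.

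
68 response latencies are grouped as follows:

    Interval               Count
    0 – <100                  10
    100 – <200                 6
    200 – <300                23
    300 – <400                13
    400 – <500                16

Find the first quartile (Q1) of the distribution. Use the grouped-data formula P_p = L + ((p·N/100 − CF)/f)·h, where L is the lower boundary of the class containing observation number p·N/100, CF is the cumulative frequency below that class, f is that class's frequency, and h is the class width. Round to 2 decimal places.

204.35

N = 68; target position k = 25/100 · 68 = 17.
Cumulative frequencies: 10, 16, 39, 52, 68.
Observation 17 falls in the class 200 – <300.
L = 200, CF = 16, f = 23, h = 100.
P25 = 200 + ((17 − 16)/23)·100 = 200 + 4.34783 = 204.348.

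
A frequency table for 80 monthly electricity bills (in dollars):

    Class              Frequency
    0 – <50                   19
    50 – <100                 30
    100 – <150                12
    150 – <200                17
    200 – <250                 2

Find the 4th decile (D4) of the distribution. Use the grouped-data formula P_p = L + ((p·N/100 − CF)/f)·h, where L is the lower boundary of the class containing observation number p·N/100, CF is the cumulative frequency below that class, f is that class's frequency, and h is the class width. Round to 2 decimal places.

N = 80; target position k = 40/100 · 80 = 32.
Cumulative frequencies: 19, 49, 61, 78, 80.
Observation 32 falls in the class 50 – <100.
L = 50, CF = 19, f = 30, h = 50.
P40 = 50 + ((32 − 19)/30)·50 = 50 + 21.6667 = 71.6667.

71.67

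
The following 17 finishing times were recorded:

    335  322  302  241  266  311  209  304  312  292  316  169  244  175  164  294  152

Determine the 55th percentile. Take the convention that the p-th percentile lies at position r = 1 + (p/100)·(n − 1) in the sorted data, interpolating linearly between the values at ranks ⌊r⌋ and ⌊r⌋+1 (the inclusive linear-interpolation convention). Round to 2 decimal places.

Sorted: 152, 164, 169, 175, 209, 241, 244, 266, 292, 294, 302, 304, 311, 312, 316, 322, 335.
n = 17.
r = 1 + (55/100)·(17 − 1) = 1 + 8.8 = 9.8.
Rank 9 is 292 and rank 10 is 294.
Interpolate: 292 + 0.8·(294 − 292) = 292 + 0.8·2 = 293.6.

293.60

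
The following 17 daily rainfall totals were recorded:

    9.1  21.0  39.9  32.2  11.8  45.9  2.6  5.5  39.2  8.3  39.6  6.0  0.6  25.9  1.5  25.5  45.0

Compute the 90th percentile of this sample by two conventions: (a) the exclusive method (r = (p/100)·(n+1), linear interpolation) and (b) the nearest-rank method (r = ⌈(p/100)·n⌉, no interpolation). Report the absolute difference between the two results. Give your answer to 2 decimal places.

0.18

Sorted: 0.6, 1.5, 2.6, 5.5, 6.0, 8.3, 9.1, 11.8, 21.0, 25.5, 25.9, 32.2, 39.2, 39.6, 39.9, 45.0, 45.9.
n = 17.
(a) r = 16.2; between ranks 16 (45.0) and 17 (45.9): 45.18.
(b) the nearest-rank method: rank 16 → 45.
|45.18 − 45| = 0.18.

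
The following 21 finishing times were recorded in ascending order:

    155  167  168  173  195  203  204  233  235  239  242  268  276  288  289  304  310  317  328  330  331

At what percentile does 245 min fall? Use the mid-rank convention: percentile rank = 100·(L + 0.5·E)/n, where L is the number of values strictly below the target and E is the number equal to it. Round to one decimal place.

Count below 245: L = 11; count equal: E = 0; n = 21.
Percentile rank = 100·(11 + 0.5·0)/21 = 100·11/21 = 52.38.

52.4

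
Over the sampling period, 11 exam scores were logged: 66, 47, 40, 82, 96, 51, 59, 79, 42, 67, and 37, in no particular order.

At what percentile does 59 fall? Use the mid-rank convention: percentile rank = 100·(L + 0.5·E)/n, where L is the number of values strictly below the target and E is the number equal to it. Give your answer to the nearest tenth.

50.0

Sorted: 37, 40, 42, 47, 51, 59, 66, 67, 79, 82, 96.
Count below 59: L = 5; count equal: E = 1; n = 11.
Percentile rank = 100·(5 + 0.5·1)/11 = 100·5.5/11 = 50.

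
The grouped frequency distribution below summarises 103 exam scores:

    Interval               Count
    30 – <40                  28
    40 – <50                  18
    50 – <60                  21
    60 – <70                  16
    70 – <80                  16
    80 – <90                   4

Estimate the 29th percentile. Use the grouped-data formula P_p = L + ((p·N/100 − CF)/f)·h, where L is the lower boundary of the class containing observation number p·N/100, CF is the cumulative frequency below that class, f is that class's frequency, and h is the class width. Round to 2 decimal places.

N = 103; target position k = 29/100 · 103 = 29.87.
Cumulative frequencies: 28, 46, 67, 83, 99, 103.
Observation 29.87 falls in the class 40 – <50.
L = 40, CF = 28, f = 18, h = 10.
P29 = 40 + ((29.87 − 28)/18)·10 = 40 + 1.03889 = 41.0389.

41.04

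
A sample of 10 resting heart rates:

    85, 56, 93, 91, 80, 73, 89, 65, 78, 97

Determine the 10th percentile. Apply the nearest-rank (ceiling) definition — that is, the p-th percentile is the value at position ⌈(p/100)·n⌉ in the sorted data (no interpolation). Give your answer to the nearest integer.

56

Sorted: 56, 65, 73, 78, 80, 85, 89, 91, 93, 97.
n = 10.
Position = ⌈10/100 · 10⌉ = ⌈1⌉ = 1.
The value at rank 1 is 56.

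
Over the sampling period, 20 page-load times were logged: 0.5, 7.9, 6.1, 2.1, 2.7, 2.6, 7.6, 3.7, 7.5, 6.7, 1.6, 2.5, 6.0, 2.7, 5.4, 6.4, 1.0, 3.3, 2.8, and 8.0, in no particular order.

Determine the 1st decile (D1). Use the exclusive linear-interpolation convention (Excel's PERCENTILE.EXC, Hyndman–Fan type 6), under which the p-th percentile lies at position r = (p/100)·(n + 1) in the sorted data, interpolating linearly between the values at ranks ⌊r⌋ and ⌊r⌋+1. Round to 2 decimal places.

Sorted: 0.5, 1.0, 1.6, 2.1, 2.5, 2.6, 2.7, 2.7, 2.8, 3.3, 3.7, 5.4, 6.0, 6.1, 6.4, 6.7, 7.5, 7.6, 7.9, 8.0.
n = 20.
r = (10/100)·(20 + 1) = 2.1.
Rank 2 is 1.0 and rank 3 is 1.6.
Interpolate: 1.0 + 0.1·(1.6 − 1.0) = 1.0 + 0.1·0.6 = 1.06.

1.06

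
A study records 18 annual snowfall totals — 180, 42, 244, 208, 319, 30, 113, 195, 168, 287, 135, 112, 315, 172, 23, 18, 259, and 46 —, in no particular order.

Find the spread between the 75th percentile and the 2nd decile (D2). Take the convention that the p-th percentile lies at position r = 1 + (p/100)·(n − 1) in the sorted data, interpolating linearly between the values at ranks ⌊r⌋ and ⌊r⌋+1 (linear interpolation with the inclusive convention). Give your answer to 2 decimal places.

Sorted: 18, 23, 30, 42, 46, 112, 113, 135, 168, 172, 180, 195, 208, 244, 259, 287, 315, 319.
n = 18.
P20: r = 4.4; ranks 4–5 are 42, 46; interpolating gives 43.6.
P75: r = 13.75; ranks 13–14 are 208, 244; interpolating gives 235.
Difference: 235 − 43.6 = 191.4.

191.40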